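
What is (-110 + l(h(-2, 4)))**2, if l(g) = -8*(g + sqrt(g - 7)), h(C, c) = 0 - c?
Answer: 5380 + 1248*I*sqrt(11) ≈ 5380.0 + 4139.1*I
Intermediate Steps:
h(C, c) = -c
l(g) = -8*g - 8*sqrt(-7 + g) (l(g) = -8*(g + sqrt(-7 + g)) = -8*g - 8*sqrt(-7 + g))
(-110 + l(h(-2, 4)))**2 = (-110 + (-(-8)*4 - 8*sqrt(-7 - 1*4)))**2 = (-110 + (-8*(-4) - 8*sqrt(-7 - 4)))**2 = (-110 + (32 - 8*I*sqrt(11)))**2 = (-78 - 8*I*sqrt(11))**2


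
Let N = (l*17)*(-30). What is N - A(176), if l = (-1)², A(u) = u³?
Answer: -5452286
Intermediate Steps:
l = 1
N = -510 (N = (1*17)*(-30) = 17*(-30) = -510)
N - A(176) = -510 - 1*176³ = -510 - 1*5451776 = -510 - 5451776 = -5452286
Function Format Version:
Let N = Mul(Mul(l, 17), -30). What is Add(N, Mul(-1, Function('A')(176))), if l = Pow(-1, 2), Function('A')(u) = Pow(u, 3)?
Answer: -5452286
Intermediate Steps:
l = 1
N = -510 (N = Mul(Mul(1, 17), -30) = Mul(17, -30) = -510)
Add(N, Mul(-1, Function('A')(176))) = Add(-510, Mul(-1, Pow(176, 3))) = Add(-510, Mul(-1, 5451776)) = Add(-510, -5451776) = -5452286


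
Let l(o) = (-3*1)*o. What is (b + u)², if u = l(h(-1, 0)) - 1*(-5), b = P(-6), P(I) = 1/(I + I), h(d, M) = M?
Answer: 3481/144 ≈ 24.174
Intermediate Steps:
l(o) = -3*o
P(I) = 1/(2*I)
b = -1/12 (b = (½)/(-6) = (½)*(-⅙) = -1/12 ≈ -0.083333)
u = 5 (u = -3*0 - 1*(-5) = 0 + 5 = 5)
(b + u)² = (-1/12 + 5)² = (59/12)² = 3481/144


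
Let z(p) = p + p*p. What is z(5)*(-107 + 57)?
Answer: -1500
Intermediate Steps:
z(p) = p + p**2
z(5)*(-107 + 57) = (5*(1 + 5))*(-107 + 57) = (5*6)*(-50) = 30*(-50) = -1500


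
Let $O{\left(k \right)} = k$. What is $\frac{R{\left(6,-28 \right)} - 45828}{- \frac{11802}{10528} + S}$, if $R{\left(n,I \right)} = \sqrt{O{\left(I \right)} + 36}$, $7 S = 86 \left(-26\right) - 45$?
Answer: $\frac{241238592}{1721213} - \frac{10528 \sqrt{2}}{1721213} \approx 140.15$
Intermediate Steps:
$S = - \frac{2281}{7}$ ($S = \frac{86 \left(-26\right) - 45}{7} = \frac{-2236 - 45}{7} = \frac{1}{7} \left(-2281\right) = - \frac{2281}{7} \approx -325.86$)
$R{\left(n,I \right)} = \sqrt{36 + I}$ ($R{\left(n,I \right)} = \sqrt{I + 36} = \sqrt{36 + I}$)
$\frac{R{\left(6,-28 \right)} - 45828}{- \frac{11802}{10528} + S} = \frac{\sqrt{36 - 28} - 45828}{- \frac{11802}{10528} - \frac{2281}{7}} = \frac{\sqrt{8} - 45828}{\left(-11802\right) \frac{1}{10528} - \frac{2281}{7}} = \frac{2 \sqrt{2} - 45828}{- \frac{843}{752} - \frac{2281}{7}} = \frac{-45828 + 2 \sqrt{2}}{- \frac{1721213}{5264}} = \left(-45828 + 2 \sqrt{2}\right) \left(- \frac{5264}{1721213}\right) = \frac{241238592}{1721213} - \frac{10528 \sqrt{2}}{1721213}$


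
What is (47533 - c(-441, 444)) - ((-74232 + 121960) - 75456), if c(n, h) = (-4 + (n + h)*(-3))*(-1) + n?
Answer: 75689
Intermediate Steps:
c(n, h) = 4 + 3*h + 4*n (c(n, h) = (-4 + (h + n)*(-3))*(-1) + n = (-4 + (-3*h - 3*n))*(-1) + n = (-4 - 3*h - 3*n)*(-1) + n = (4 + 3*h + 3*n) + n = 4 + 3*h + 4*n)
(47533 - c(-441, 444)) - ((-74232 + 121960) - 75456) = (47533 - (4 + 3*444 + 4*(-441))) - ((-74232 + 121960) - 75456) = (47533 - (4 + 1332 - 1764)) - (47728 - 75456) = (47533 - 1*(-428)) - 1*(-27728) = (47533 + 428) + 27728 = 47961 + 27728 = 75689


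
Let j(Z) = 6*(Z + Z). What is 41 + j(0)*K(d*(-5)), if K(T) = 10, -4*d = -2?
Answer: 41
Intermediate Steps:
d = ½ (d = -¼*(-2) = ½ ≈ 0.50000)
j(Z) = 12*Z (j(Z) = 6*(2*Z) = 12*Z)
41 + j(0)*K(d*(-5)) = 41 + (12*0)*10 = 41 + 0*10 = 41 + 0 = 41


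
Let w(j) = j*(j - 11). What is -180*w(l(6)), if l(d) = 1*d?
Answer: 5400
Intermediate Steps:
l(d) = d
w(j) = j*(-11 + j)
-180*w(l(6)) = -1080*(-11 + 6) = -1080*(-5) = -180*(-30) = 5400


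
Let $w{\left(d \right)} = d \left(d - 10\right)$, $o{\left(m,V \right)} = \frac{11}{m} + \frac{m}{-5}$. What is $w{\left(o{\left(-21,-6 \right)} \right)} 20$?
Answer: $- \frac{1025216}{2205} \approx -464.95$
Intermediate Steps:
$o{\left(m,V \right)} = \frac{11}{m} - \frac{m}{5}$ ($o{\left(m,V \right)} = \frac{11}{m} + m \left(- \frac{1}{5}\right) = \frac{11}{m} - \frac{m}{5}$)
$w{\left(d \right)} = d \left(-10 + d\right)$
$w{\left(o{\left(-21,-6 \right)} \right)} 20 = \left(\frac{11}{-21} - - \frac{21}{5}\right) \left(-10 + \left(\frac{11}{-21} - - \frac{21}{5}\right)\right) 20 = \left(11 \left(- \frac{1}{21}\right) + \frac{21}{5}\right) \left(-10 + \left(11 \left(- \frac{1}{21}\right) + \frac{21}{5}\right)\right) 20 = \left(- \frac{11}{21} + \frac{21}{5}\right) \left(-10 + \left(- \frac{11}{21} + \frac{21}{5}\right)\right) 20 = \frac{386 \left(-10 + \frac{386}{105}\right)}{105} \cdot 20 = \frac{386}{105} \left(- \frac{664}{105}\right) 20 = \left(- \frac{256304}{11025}\right) 20 = - \frac{1025216}{2205}$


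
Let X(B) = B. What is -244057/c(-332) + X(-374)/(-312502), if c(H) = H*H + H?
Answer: -38113600503/17170734892 ≈ -2.2197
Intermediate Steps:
c(H) = H + H**2 (c(H) = H**2 + H = H + H**2)
-244057/c(-332) + X(-374)/(-312502) = -244057*(-1/(332*(1 - 332))) - 374/(-312502) = -244057/((-332*(-331))) - 374*(-1/312502) = -244057/109892 + 187/156251 = -38113600503/17170734892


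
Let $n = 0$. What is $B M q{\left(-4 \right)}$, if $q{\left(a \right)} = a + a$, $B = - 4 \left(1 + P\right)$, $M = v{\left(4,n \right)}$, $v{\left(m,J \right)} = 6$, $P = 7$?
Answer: $1536$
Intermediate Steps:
$M = 6$
$B = -32$ ($B = - 4 \left(1 + 7\right) = \left(-4\right) 8 = -32$)
$q{\left(a \right)} = 2 a$
$B M q{\left(-4 \right)} = \left(-32\right) 6 \cdot 2 \left(-4\right) = \left(-192\right) \left(-8\right) = 1536$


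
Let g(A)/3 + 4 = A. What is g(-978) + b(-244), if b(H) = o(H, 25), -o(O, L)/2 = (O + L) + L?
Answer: -2558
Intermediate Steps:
o(O, L) = -4*L - 2*O (o(O, L) = -2*((O + L) + L) = -2*((L + O) + L) = -2*(O + 2*L) = -4*L - 2*O)
b(H) = -100 - 2*H (b(H) = -4*25 - 2*H = -100 - 2*H)
g(A) = -12 + 3*A
g(-978) + b(-244) = (-12 + 3*(-978)) + (-100 - 2*(-244)) = (-12 - 2934) + (-100 + 488) = -2946 + 388 = -2558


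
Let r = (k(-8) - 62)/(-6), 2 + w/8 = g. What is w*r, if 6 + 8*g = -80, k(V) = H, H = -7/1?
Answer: -1173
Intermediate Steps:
H = -7 (H = -7*1 = -7)
k(V) = -7
g = -43/4 (g = -¾ + (⅛)*(-80) = -¾ - 10 = -43/4 ≈ -10.750)
w = -102 (w = -16 + 8*(-43/4) = -16 - 86 = -102)
r = 23/2 (r = (-7 - 62)/(-6) = -69*(-⅙) = 23/2 ≈ 11.500)
w*r = -102*23/2 = -1173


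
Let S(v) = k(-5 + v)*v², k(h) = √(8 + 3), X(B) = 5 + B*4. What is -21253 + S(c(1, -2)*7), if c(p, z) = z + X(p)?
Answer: -21253 + 2401*√11 ≈ -13290.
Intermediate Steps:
X(B) = 5 + 4*B
c(p, z) = 5 + z + 4*p (c(p, z) = z + (5 + 4*p) = 5 + z + 4*p)
k(h) = √11
S(v) = √11*v²
-21253 + S(c(1, -2)*7) = -21253 + √11*((5 - 2 + 4*1)*7)² = -21253 + √11*((5 - 2 + 4)*7)² = -21253 + √11*(7*7)² = -21253 + √11*49² = -21253 + √11*2401 = -21253 + 2401*√11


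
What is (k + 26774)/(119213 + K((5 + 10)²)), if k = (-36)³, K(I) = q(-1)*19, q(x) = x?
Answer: -9941/59597 ≈ -0.16680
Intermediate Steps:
K(I) = -19 (K(I) = -1*19 = -19)
k = -46656
(k + 26774)/(119213 + K((5 + 10)²)) = (-46656 + 26774)/(119213 - 19) = -19882/119194 = -19882*1/119194 = -9941/59597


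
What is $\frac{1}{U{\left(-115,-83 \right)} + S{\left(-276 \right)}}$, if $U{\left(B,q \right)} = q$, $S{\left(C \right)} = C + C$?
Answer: $- \frac{1}{635} \approx -0.0015748$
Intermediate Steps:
$S{\left(C \right)} = 2 C$
$\frac{1}{U{\left(-115,-83 \right)} + S{\left(-276 \right)}} = \frac{1}{-83 + 2 \left(-276\right)} = \frac{1}{-83 - 552} = \frac{1}{-635} = - \frac{1}{635}$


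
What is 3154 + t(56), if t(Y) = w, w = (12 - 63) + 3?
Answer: 3106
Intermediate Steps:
w = -48 (w = -51 + 3 = -48)
t(Y) = -48
3154 + t(56) = 3154 - 48 = 3106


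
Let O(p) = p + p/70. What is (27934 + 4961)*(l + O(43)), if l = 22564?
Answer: 10411484607/14 ≈ 7.4368e+8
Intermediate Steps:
O(p) = 71*p/70 (O(p) = p + p*(1/70) = p + p/70 = 71*p/70)
(27934 + 4961)*(l + O(43)) = (27934 + 4961)*(22564 + (71/70)*43) = 32895*(22564 + 3053/70) = 32895*(1582533/70) = 10411484607/14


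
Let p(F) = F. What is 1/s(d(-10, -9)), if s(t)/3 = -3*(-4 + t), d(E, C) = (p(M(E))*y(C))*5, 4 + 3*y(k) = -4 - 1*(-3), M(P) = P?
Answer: -1/714 ≈ -0.0014006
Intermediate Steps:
y(k) = -5/3 (y(k) = -4/3 + (-4 - 1*(-3))/3 = -4/3 + (-4 + 3)/3 = -4/3 + (⅓)*(-1) = -4/3 - ⅓ = -5/3)
d(E, C) = -25*E/3 (d(E, C) = (E*(-5/3))*5 = -5*E/3*5 = -25*E/3)
s(t) = 36 - 9*t (s(t) = 3*(-3*(-4 + t)) = 3*(12 - 3*t) = 36 - 9*t)
1/s(d(-10, -9)) = 1/(36 - (-75)*(-10)) = 1/(36 - 9*250/3) = 1/(36 - 750) = 1/(-714) = -1/714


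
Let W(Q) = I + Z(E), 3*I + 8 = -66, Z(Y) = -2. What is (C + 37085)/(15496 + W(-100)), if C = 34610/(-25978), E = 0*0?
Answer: 180629910/75349189 ≈ 2.3972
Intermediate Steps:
E = 0
I = -74/3 (I = -8/3 + (⅓)*(-66) = -8/3 - 22 = -74/3 ≈ -24.667)
W(Q) = -80/3 (W(Q) = -74/3 - 2 = -80/3)
C = -17305/12989 (C = 34610*(-1/25978) = -17305/12989 ≈ -1.3323)
(C + 37085)/(15496 + W(-100)) = (-17305/12989 + 37085)/(15496 - 80/3) = 481679760/(12989*(46408/3)) = (481679760/12989)*(3/46408) = 180629910/75349189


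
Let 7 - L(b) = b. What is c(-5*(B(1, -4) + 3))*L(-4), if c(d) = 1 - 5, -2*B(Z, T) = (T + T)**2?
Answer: -44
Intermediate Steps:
B(Z, T) = -2*T**2 (B(Z, T) = -(T + T)**2/2 = -4*T**2/2 = -2*T**2)
L(b) = 7 - b
c(d) = -4
c(-5*(B(1, -4) + 3))*L(-4) = -4*(7 - 1*(-4)) = -4*(7 + 4) = -4*11 = -44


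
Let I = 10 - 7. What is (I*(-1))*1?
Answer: -3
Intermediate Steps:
I = 3
(I*(-1))*1 = (3*(-1))*1 = -3*1 = -3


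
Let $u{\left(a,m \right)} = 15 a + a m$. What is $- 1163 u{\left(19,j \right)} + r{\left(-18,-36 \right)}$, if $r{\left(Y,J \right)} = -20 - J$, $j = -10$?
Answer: $-110469$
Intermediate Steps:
$- 1163 u{\left(19,j \right)} + r{\left(-18,-36 \right)} = - 1163 \cdot 19 \left(15 - 10\right) - -16 = - 1163 \cdot 19 \cdot 5 + \left(-20 + 36\right) = \left(-1163\right) 95 + 16 = -110485 + 16 = -110469$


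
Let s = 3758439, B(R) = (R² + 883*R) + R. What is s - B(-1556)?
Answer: 2712807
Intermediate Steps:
B(R) = R² + 884*R
s - B(-1556) = 3758439 - (-1556)*(884 - 1556) = 3758439 - (-1556)*(-672) = 3758439 - 1*1045632 = 3758439 - 1045632 = 2712807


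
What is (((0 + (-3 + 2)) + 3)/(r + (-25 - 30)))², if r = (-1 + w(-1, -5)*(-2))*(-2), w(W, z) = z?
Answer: 4/5329 ≈ 0.00075061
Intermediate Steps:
r = -18 (r = (-1 - 5*(-2))*(-2) = (-1 + 10)*(-2) = 9*(-2) = -18)
(((0 + (-3 + 2)) + 3)/(r + (-25 - 30)))² = (((0 + (-3 + 2)) + 3)/(-18 + (-25 - 30)))² = (((0 - 1) + 3)/(-18 - 55))² = ((-1 + 3)/(-73))² = (-1/73*2)² = (-2/73)² = 4/5329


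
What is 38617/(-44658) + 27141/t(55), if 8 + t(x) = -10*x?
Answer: -34266974/692199 ≈ -49.505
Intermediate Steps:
t(x) = -8 - 10*x
38617/(-44658) + 27141/t(55) = 38617/(-44658) + 27141/(-8 - 10*55) = 38617*(-1/44658) + 27141/(-8 - 550) = -38617/44658 + 27141/(-558) = -38617/44658 + 27141*(-1/558) = -38617/44658 - 9047/186 = -34266974/692199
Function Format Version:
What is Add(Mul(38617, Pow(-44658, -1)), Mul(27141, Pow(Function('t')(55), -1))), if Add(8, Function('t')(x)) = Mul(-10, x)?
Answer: Rational(-34266974, 692199) ≈ -49.505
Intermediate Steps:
Function('t')(x) = Add(-8, Mul(-10, x))
Add(Mul(38617, Pow(-44658, -1)), Mul(27141, Pow(Function('t')(55), -1))) = Add(Mul(38617, Pow(-44658, -1)), Mul(27141, Pow(Add(-8, Mul(-10, 55)), -1))) = Add(Mul(38617, Rational(-1, 44658)), Mul(27141, Pow(Add(-8, -550), -1))) = Add(Rational(-38617, 44658), Mul(27141, Pow(-558, -1))) = Add(Rational(-38617, 44658), Mul(27141, Rational(-1, 558))) = Add(Rational(-38617, 44658), Rational(-9047, 186)) = Rational(-34266974, 692199)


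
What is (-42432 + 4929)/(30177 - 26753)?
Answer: -37503/3424 ≈ -10.953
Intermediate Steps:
(-42432 + 4929)/(30177 - 26753) = -37503/3424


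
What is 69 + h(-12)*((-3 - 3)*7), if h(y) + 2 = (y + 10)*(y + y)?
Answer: -1863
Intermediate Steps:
h(y) = -2 + 2*y*(10 + y) (h(y) = -2 + (y + 10)*(y + y) = -2 + (10 + y)*(2*y) = -2 + 2*y*(10 + y))
69 + h(-12)*((-3 - 3)*7) = 69 + (-2 + 2*(-12)**2 + 20*(-12))*((-3 - 3)*7) = 69 + (-2 + 2*144 - 240)*(-6*7) = 69 + (-2 + 288 - 240)*(-42) = 69 + 46*(-42) = 69 - 1932 = -1863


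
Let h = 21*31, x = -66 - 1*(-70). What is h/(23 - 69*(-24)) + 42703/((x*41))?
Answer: 71805101/275356 ≈ 260.77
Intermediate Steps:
x = 4 (x = -66 + 70 = 4)
h = 651
h/(23 - 69*(-24)) + 42703/((x*41)) = 651/(23 - 69*(-24)) + 42703/((4*41)) = 651/(23 + 1656) + 42703/164 = 651/1679 + 42703*(1/164) = 651*(1/1679) + 42703/164 = 651/1679 + 42703/164 = 71805101/275356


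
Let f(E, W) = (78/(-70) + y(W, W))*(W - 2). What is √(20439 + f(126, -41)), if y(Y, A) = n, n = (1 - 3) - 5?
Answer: √25465195/35 ≈ 144.18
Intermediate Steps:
n = -7 (n = -2 - 5 = -7)
y(Y, A) = -7
f(E, W) = 568/35 - 284*W/35 (f(E, W) = (78/(-70) - 7)*(W - 2) = (78*(-1/70) - 7)*(-2 + W) = (-39/35 - 7)*(-2 + W) = -284*(-2 + W)/35 = 568/35 - 284*W/35)
√(20439 + f(126, -41)) = √(20439 + (568/35 - 284/35*(-41))) = √(20439 + (568/35 + 11644/35)) = √(20439 + 12212/35) = √(727577/35) = √25465195/35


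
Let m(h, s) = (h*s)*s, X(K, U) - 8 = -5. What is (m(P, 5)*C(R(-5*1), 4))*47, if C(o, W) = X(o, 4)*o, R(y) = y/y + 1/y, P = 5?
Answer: 14100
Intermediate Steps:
X(K, U) = 3 (X(K, U) = 8 - 5 = 3)
m(h, s) = h*s²
R(y) = 1 + 1/y
C(o, W) = 3*o
(m(P, 5)*C(R(-5*1), 4))*47 = ((5*5²)*(3*((1 - 5*1)/((-5*1)))))*47 = ((5*25)*(3*((1 - 5)/(-5))))*47 = (125*(3*(-⅕*(-4))))*47 = (125*(3*(⅘)))*47 = (125*(12/5))*47 = 300*47 = 14100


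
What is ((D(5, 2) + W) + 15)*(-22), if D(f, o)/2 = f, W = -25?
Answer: 0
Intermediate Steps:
D(f, o) = 2*f
((D(5, 2) + W) + 15)*(-22) = ((2*5 - 25) + 15)*(-22) = ((10 - 25) + 15)*(-22) = (-15 + 15)*(-22) = 0*(-22) = 0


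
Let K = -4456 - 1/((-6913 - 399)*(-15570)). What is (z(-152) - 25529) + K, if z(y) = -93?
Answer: -3424315331521/113847840 ≈ -30078.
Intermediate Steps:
K = -507305975041/113847840 (K = -4456 - (-1)/((-7312)*15570) = -4456 - (-1)*(-1)/(7312*15570) = -4456 - 1*1/113847840 = -4456 - 1/113847840 = -507305975041/113847840 ≈ -4456.0)
(z(-152) - 25529) + K = (-93 - 25529) - 507305975041/113847840 = -25622 - 507305975041/113847840 = -3424315331521/113847840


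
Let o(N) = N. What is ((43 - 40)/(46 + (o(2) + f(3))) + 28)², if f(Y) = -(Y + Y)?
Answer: 154449/196 ≈ 788.00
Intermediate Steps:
f(Y) = -2*Y
((43 - 40)/(46 + (o(2) + f(3))) + 28)² = ((43 - 40)/(46 + (2 - 2*3)) + 28)² = (3/(46 + (2 - 6)) + 28)² = (3/(46 - 4) + 28)² = (3/42 + 28)² = (3*(1/42) + 28)² = (1/14 + 28)² = (393/14)² = 154449/196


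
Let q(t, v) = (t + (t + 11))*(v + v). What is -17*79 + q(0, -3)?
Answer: -1409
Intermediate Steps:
q(t, v) = 2*v*(11 + 2*t) (q(t, v) = (t + (11 + t))*(2*v) = (11 + 2*t)*(2*v) = 2*v*(11 + 2*t))
-17*79 + q(0, -3) = -17*79 + 2*(-3)*(11 + 2*0) = -1343 + 2*(-3)*(11 + 0) = -1343 + 2*(-3)*11 = -1343 - 66 = -1409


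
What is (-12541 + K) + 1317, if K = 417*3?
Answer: -9973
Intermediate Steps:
K = 1251
(-12541 + K) + 1317 = (-12541 + 1251) + 1317 = -11290 + 1317 = -9973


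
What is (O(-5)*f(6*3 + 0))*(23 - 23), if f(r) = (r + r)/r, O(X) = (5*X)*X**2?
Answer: 0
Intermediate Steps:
O(X) = 5*X**3
f(r) = 2 (f(r) = (2*r)/r = 2)
(O(-5)*f(6*3 + 0))*(23 - 23) = ((5*(-5)**3)*2)*(23 - 23) = ((5*(-125))*2)*0 = -625*2*0 = -1250*0 = 0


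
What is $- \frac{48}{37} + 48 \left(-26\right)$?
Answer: $- \frac{46224}{37} \approx -1249.3$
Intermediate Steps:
$- \frac{48}{37} + 48 \left(-26\right) = \left(-48\right) \frac{1}{37} - 1248 = - \frac{48}{37} - 1248 = - \frac{46224}{37}$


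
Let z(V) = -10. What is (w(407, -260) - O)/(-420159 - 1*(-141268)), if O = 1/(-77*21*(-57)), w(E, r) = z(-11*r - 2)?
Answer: 921691/25705104579 ≈ 3.5856e-5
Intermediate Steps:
w(E, r) = -10
O = 1/92169 (O = 1/(-1617*(-57)) = 1/92169 ≈ 1.0850e-5)
(w(407, -260) - O)/(-420159 - 1*(-141268)) = (-10 - 1*1/92169)/(-420159 - 1*(-141268)) = (-10 - 1/92169)/(-420159 + 141268) = -921691/92169/(-278891) = -921691/92169*(-1/278891) = 921691/25705104579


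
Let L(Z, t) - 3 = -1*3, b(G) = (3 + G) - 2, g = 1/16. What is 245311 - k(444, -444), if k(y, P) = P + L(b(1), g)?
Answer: 245755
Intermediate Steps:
g = 1/16 ≈ 0.062500
b(G) = 1 + G
L(Z, t) = 0 (L(Z, t) = 3 - 1*3 = 3 - 3 = 0)
k(y, P) = P (k(y, P) = P + 0 = P)
245311 - k(444, -444) = 245311 - 1*(-444) = 245311 + 444 = 245755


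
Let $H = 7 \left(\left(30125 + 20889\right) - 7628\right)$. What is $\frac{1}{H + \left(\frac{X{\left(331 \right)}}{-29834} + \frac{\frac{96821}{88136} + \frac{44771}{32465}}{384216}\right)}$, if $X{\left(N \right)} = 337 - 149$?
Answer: $\frac{2342759133398591040}{711500619583546993090151} \approx 3.2927 \cdot 10^{-6}$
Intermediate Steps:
$X{\left(N \right)} = 188$
$H = 303702$ ($H = 7 \left(51014 - 7628\right) = 7 \cdot 43386 = 303702$)
$\frac{1}{H + \left(\frac{X{\left(331 \right)}}{-29834} + \frac{\frac{96821}{88136} + \frac{44771}{32465}}{384216}\right)} = \frac{1}{303702 + \left(\frac{188}{-29834} + \frac{\frac{96821}{88136} + \frac{44771}{32465}}{384216}\right)} = \frac{1}{303702 + \left(188 \left(- \frac{1}{29834}\right) + \left(96821 \cdot \frac{1}{88136} + 44771 \cdot \frac{1}{32465}\right) \frac{1}{384216}\right)} = \frac{1}{303702 - \left(\frac{94}{14917} - \left(\frac{96821}{88136} + \frac{44771}{32465}\right) \frac{1}{384216}\right)} = \frac{1}{303702 + \left(- \frac{94}{14917} + \frac{7089230621}{2861335240} \cdot \frac{1}{384216}\right)} = \frac{1}{303702 + \left(- \frac{94}{14917} + \frac{7089230621}{1099370780571840}\right)} = \frac{1}{303702 - \frac{14747871902939929}{2342759133398591040}} = \frac{1}{\frac{711500619583546993090151}{2342759133398591040}} = \frac{2342759133398591040}{711500619583546993090151}$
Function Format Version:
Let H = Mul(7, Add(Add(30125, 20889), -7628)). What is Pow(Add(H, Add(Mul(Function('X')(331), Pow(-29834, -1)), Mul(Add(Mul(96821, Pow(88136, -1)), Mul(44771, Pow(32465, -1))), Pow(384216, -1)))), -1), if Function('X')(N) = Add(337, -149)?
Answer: Rational(2342759133398591040, 711500619583546993090151) ≈ 3.2927e-6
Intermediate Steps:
Function('X')(N) = 188
H = 303702 (H = Mul(7, Add(51014, -7628)) = Mul(7, 43386) = 303702)
Pow(Add(H, Add(Mul(Function('X')(331), Pow(-29834, -1)), Mul(Add(Mul(96821, Pow(88136, -1)), Mul(44771, Pow(32465, -1))), Pow(384216, -1)))), -1) = Pow(Add(303702, Add(Mul(188, Pow(-29834, -1)), Mul(Add(Mul(96821, Pow(88136, -1)), Mul(44771, Pow(32465, -1))), Pow(384216, -1)))), -1) = Pow(Add(303702, Add(Mul(188, Rational(-1, 29834)), Mul(Add(Mul(96821, Rational(1, 88136)), Mul(44771, Rational(1, 32465))), Rational(1, 384216)))), -1) = Pow(Add(303702, Add(Rational(-94, 14917), Mul(Add(Rational(96821, 88136), Rational(44771, 32465)), Rational(1, 384216)))), -1) = Pow(Add(303702, Add(Rational(-94, 14917), Mul(Rational(7089230621, 2861335240), Rational(1, 384216)))), -1) = Pow(Add(303702, Add(Rational(-94, 14917), Rational(7089230621, 1099370780571840))), -1) = Pow(Add(303702, Rational(-14747871902939929, 2342759133398591040)), -1) = Pow(Rational(711500619583546993090151, 2342759133398591040), -1) = Rational(2342759133398591040, 711500619583546993090151)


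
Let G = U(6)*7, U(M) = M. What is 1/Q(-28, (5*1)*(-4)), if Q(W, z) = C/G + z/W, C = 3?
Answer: 14/11 ≈ 1.2727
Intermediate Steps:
G = 42 (G = 6*7 = 42)
Q(W, z) = 1/14 + z/W (Q(W, z) = 3/42 + z/W = 3*(1/42) + z/W = 1/14 + z/W)
1/Q(-28, (5*1)*(-4)) = 1/(((5*1)*(-4) + (1/14)*(-28))/(-28)) = 1/(-(5*(-4) - 2)/28) = 1/(-(-20 - 2)/28) = 1/(-1/28*(-22)) = 1/(11/14) = 14/11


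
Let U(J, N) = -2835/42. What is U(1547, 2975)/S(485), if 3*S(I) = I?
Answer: -81/194 ≈ -0.41753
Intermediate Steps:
S(I) = I/3
U(J, N) = -135/2 (U(J, N) = -2835*1/42 = -135/2)
U(1547, 2975)/S(485) = -135/(2*((⅓)*485)) = -135/(2*485/3) = -135/2*3/485 = -81/194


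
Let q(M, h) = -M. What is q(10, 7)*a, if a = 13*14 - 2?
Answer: -1800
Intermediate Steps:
a = 180 (a = 182 - 2 = 180)
q(10, 7)*a = -1*10*180 = -10*180 = -1800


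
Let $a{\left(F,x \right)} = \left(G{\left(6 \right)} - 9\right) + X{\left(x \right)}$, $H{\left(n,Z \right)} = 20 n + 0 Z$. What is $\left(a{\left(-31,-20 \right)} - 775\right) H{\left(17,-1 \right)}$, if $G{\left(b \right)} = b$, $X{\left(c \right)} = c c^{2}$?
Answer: $-2984520$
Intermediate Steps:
$X{\left(c \right)} = c^{3}$
$H{\left(n,Z \right)} = 20 n$ ($H{\left(n,Z \right)} = 20 n + 0 = 20 n$)
$a{\left(F,x \right)} = -3 + x^{3}$ ($a{\left(F,x \right)} = \left(6 - 9\right) + x^{3} = -3 + x^{3}$)
$\left(a{\left(-31,-20 \right)} - 775\right) H{\left(17,-1 \right)} = \left(\left(-3 + \left(-20\right)^{3}\right) - 775\right) 20 \cdot 17 = \left(\left(-3 - 8000\right) - 775\right) 340 = \left(-8003 - 775\right) 340 = \left(-8778\right) 340 = -2984520$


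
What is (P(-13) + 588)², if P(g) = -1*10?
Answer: 334084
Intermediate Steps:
P(g) = -10
(P(-13) + 588)² = (-10 + 588)² = 578² = 334084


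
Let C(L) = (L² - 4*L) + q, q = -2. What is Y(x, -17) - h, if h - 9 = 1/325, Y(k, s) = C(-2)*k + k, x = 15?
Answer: 50699/325 ≈ 156.00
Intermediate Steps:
C(L) = -2 + L² - 4*L (C(L) = (L² - 4*L) - 2 = -2 + L² - 4*L)
Y(k, s) = 11*k (Y(k, s) = (-2 + (-2)² - 4*(-2))*k + k = (-2 + 4 + 8)*k + k = 10*k + k = 11*k)
h = 2926/325 (h = 9 + 1/325 = 2926/325 ≈ 9.0031)
Y(x, -17) - h = 11*15 - 1*2926/325 = 165 - 2926/325 = 50699/325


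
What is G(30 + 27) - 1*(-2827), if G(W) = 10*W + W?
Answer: 3454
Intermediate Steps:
G(W) = 11*W
G(30 + 27) - 1*(-2827) = 11*(30 + 27) - 1*(-2827) = 11*57 + 2827 = 627 + 2827 = 3454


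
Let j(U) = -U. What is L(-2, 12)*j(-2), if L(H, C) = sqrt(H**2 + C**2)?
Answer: 4*sqrt(37) ≈ 24.331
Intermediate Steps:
L(H, C) = sqrt(C**2 + H**2)
L(-2, 12)*j(-2) = sqrt(12**2 + (-2)**2)*(-1*(-2)) = sqrt(144 + 4)*2 = sqrt(148)*2 = (2*sqrt(37))*2 = 4*sqrt(37)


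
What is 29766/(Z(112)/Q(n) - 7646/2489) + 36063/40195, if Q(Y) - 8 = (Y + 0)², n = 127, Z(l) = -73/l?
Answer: -5381681772118620897/555460087954595 ≈ -9688.7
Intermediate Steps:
Q(Y) = 8 + Y² (Q(Y) = 8 + (Y + 0)² = 8 + Y²)
29766/(Z(112)/Q(n) - 7646/2489) + 36063/40195 = 29766/((-73/112)/(8 + 127²) - 7646/2489) + 36063/40195 = 29766/((-73*1/112)/(8 + 16129) - 7646*1/2489) + 36063*(1/40195) = 29766/(-73/112/16137 - 7646/2489) + 36063/40195 = 29766/(-73/112*1/16137 - 7646/2489) + 36063/40195 = 29766/(-73/1807344 - 7646/2489) + 36063/40195 = 29766/(-13819133921/4498479216) + 36063/40195 = 29766*(-4498479216/13819133921) + 36063/40195 = -133901732343456/13819133921 + 36063/40195 = -5381681772118620897/555460087954595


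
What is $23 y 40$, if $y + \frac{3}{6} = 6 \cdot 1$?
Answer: $5060$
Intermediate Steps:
$y = \frac{11}{2}$ ($y = - \frac{1}{2} + 6 \cdot 1 = - \frac{1}{2} + 6 = \frac{11}{2} \approx 5.5$)
$23 y 40 = 23 \cdot \frac{11}{2} \cdot 40 = \frac{253}{2} \cdot 40 = 5060$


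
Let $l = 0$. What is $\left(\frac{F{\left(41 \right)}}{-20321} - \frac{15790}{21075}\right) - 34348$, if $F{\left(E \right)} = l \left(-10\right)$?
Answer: $- \frac{144779978}{4215} \approx -34349.0$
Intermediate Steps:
$F{\left(E \right)} = 0$ ($F{\left(E \right)} = 0 \left(-10\right) = 0$)
$\left(\frac{F{\left(41 \right)}}{-20321} - \frac{15790}{21075}\right) - 34348 = \left(\frac{0}{-20321} - \frac{15790}{21075}\right) - 34348 = \left(0 \left(- \frac{1}{20321}\right) - \frac{3158}{4215}\right) - 34348 = \left(0 - \frac{3158}{4215}\right) - 34348 = - \frac{3158}{4215} - 34348 = - \frac{144779978}{4215}$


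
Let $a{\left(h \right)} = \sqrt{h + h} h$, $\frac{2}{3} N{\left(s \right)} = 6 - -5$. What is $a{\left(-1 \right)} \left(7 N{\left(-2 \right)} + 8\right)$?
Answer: $- \frac{247 i \sqrt{2}}{2} \approx - 174.66 i$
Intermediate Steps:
$N{\left(s \right)} = \frac{33}{2}$ ($N{\left(s \right)} = \frac{3 \left(6 - -5\right)}{2} = \frac{3 \left(6 + 5\right)}{2} = \frac{3}{2} \cdot 11 = \frac{33}{2}$)
$a{\left(h \right)} = \sqrt{2} h^{\frac{3}{2}}$ ($a{\left(h \right)} = \sqrt{2 h} h = \sqrt{2} \sqrt{h} h = \sqrt{2} h^{\frac{3}{2}}$)
$a{\left(-1 \right)} \left(7 N{\left(-2 \right)} + 8\right) = \sqrt{2} \left(-1\right)^{\frac{3}{2}} \left(7 \cdot \frac{33}{2} + 8\right) = \sqrt{2} \left(- i\right) \left(\frac{231}{2} + 8\right) = - i \sqrt{2} \cdot \frac{247}{2} = - \frac{247 i \sqrt{2}}{2}$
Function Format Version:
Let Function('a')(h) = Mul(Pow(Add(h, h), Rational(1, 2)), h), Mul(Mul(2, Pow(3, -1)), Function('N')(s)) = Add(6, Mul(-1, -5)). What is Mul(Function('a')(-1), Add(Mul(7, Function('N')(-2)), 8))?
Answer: Mul(Rational(-247, 2), I, Pow(2, Rational(1, 2))) ≈ Mul(-174.66, I)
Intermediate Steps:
Function('N')(s) = Rational(33, 2) (Function('N')(s) = Mul(Rational(3, 2), Add(6, Mul(-1, -5))) = Mul(Rational(3, 2), Add(6, 5)) = Mul(Rational(3, 2), 11) = Rational(33, 2))
Function('a')(h) = Mul(Pow(2, Rational(1, 2)), Pow(h, Rational(3, 2))) (Function('a')(h) = Mul(Pow(Mul(2, h), Rational(1, 2)), h) = Mul(Mul(Pow(2, Rational(1, 2)), Pow(h, Rational(1, 2))), h) = Mul(Pow(2, Rational(1, 2)), Pow(h, Rational(3, 2))))
Mul(Function('a')(-1), Add(Mul(7, Function('N')(-2)), 8)) = Mul(Mul(Pow(2, Rational(1, 2)), Pow(-1, Rational(3, 2))), Add(Mul(7, Rational(33, 2)), 8)) = Mul(Mul(Pow(2, Rational(1, 2)), Mul(-1, I)), Add(Rational(231, 2), 8)) = Mul(Mul(-1, I, Pow(2, Rational(1, 2))), Rational(247, 2)) = Mul(Rational(-247, 2), I, Pow(2, Rational(1, 2)))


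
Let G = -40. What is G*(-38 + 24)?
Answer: 560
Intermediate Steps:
G*(-38 + 24) = -40*(-38 + 24) = -40*(-14) = 560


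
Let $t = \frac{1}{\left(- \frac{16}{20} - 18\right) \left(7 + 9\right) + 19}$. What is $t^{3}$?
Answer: $- \frac{125}{2797260929} \approx -4.4687 \cdot 10^{-8}$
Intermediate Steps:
$t = - \frac{5}{1409}$ ($t = \frac{1}{\left(\left(-16\right) \frac{1}{20} - 18\right) 16 + 19} = \frac{1}{\left(- \frac{4}{5} - 18\right) 16 + 19} = \frac{1}{\left(- \frac{94}{5}\right) 16 + 19} = \frac{1}{- \frac{1504}{5} + 19} = \frac{1}{- \frac{1409}{5}} = - \frac{5}{1409} \approx -0.0035486$)
$t^{3} = \left(- \frac{5}{1409}\right)^{3} = - \frac{125}{2797260929}$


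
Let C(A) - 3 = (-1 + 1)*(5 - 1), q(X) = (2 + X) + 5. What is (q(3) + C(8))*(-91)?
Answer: -1183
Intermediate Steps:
q(X) = 7 + X
C(A) = 3 (C(A) = 3 + (-1 + 1)*(5 - 1) = 3 + 0*4 = 3 + 0 = 3)
(q(3) + C(8))*(-91) = ((7 + 3) + 3)*(-91) = (10 + 3)*(-91) = 13*(-91) = -1183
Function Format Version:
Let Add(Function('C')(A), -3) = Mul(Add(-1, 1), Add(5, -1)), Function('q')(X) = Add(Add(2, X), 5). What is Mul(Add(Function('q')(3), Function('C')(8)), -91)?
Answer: -1183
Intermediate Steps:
Function('q')(X) = Add(7, X)
Function('C')(A) = 3 (Function('C')(A) = Add(3, Mul(Add(-1, 1), Add(5, -1))) = Add(3, Mul(0, 4)) = Add(3, 0) = 3)
Mul(Add(Function('q')(3), Function('C')(8)), -91) = Mul(Add(Add(7, 3), 3), -91) = Mul(Add(10, 3), -91) = Mul(13, -91) = -1183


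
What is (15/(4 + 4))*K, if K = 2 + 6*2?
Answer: 105/4 ≈ 26.250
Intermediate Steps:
K = 14 (K = 2 + 12 = 14)
(15/(4 + 4))*K = (15/(4 + 4))*14 = (15/8)*14 = 105/4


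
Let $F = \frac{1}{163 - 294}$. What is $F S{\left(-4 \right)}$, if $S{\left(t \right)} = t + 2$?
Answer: $\frac{2}{131} \approx 0.015267$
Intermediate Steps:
$S{\left(t \right)} = 2 + t$
$F = - \frac{1}{131}$ ($F = \frac{1}{-131} = - \frac{1}{131} \approx -0.0076336$)
$F S{\left(-4 \right)} = - \frac{2 - 4}{131} = \left(- \frac{1}{131}\right) \left(-2\right) = \frac{2}{131}$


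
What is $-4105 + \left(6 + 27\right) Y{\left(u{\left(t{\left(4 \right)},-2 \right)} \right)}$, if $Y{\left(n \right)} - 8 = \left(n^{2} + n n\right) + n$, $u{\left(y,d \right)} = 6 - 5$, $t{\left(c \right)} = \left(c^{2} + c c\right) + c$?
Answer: $-3742$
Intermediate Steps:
$t{\left(c \right)} = c + 2 c^{2}$ ($t{\left(c \right)} = \left(c^{2} + c^{2}\right) + c = 2 c^{2} + c = c + 2 c^{2}$)
$u{\left(y,d \right)} = 1$
$Y{\left(n \right)} = 8 + n + 2 n^{2}$ ($Y{\left(n \right)} = 8 + \left(\left(n^{2} + n n\right) + n\right) = 8 + \left(\left(n^{2} + n^{2}\right) + n\right) = 8 + \left(2 n^{2} + n\right) = 8 + \left(n + 2 n^{2}\right) = 8 + n + 2 n^{2}$)
$-4105 + \left(6 + 27\right) Y{\left(u{\left(t{\left(4 \right)},-2 \right)} \right)} = -4105 + \left(6 + 27\right) \left(8 + 1 + 2 \cdot 1^{2}\right) = -4105 + 33 \left(8 + 1 + 2 \cdot 1\right) = -4105 + 33 \left(8 + 1 + 2\right) = -4105 + 33 \cdot 11 = -4105 + 363 = -3742$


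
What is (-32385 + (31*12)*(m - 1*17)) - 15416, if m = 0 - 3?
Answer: -55241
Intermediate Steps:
m = -3
(-32385 + (31*12)*(m - 1*17)) - 15416 = (-32385 + (31*12)*(-3 - 1*17)) - 15416 = (-32385 + 372*(-3 - 17)) - 15416 = (-32385 + 372*(-20)) - 15416 = (-32385 - 7440) - 15416 = -39825 - 15416 = -55241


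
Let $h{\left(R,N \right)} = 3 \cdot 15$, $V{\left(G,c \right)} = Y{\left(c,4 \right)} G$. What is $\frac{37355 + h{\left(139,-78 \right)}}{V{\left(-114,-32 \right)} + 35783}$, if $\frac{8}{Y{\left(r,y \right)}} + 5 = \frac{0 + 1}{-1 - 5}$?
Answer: $\frac{231880}{222949} \approx 1.0401$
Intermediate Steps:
$Y{\left(r,y \right)} = - \frac{48}{31}$ ($Y{\left(r,y \right)} = \frac{8}{-5 + \frac{0 + 1}{-1 - 5}} = \frac{8}{-5 + 1 \frac{1}{-6}} = \frac{8}{-5 + 1 \left(- \frac{1}{6}\right)} = \frac{8}{-5 - \frac{1}{6}} = \frac{8}{- \frac{31}{6}} = 8 \left(- \frac{6}{31}\right) = - \frac{48}{31}$)
$V{\left(G,c \right)} = - \frac{48 G}{31}$
$h{\left(R,N \right)} = 45$
$\frac{37355 + h{\left(139,-78 \right)}}{V{\left(-114,-32 \right)} + 35783} = \frac{37355 + 45}{\left(- \frac{48}{31}\right) \left(-114\right) + 35783} = \frac{37400}{\frac{5472}{31} + 35783} = \frac{37400}{\frac{1114745}{31}} = 37400 \cdot \frac{31}{1114745} = \frac{231880}{222949}$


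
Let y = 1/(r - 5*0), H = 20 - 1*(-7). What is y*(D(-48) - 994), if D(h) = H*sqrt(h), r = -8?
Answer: 497/4 - 27*I*sqrt(3)/2 ≈ 124.25 - 23.383*I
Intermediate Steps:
H = 27 (H = 20 + 7 = 27)
D(h) = 27*sqrt(h)
y = -1/8 (y = 1/(-8 - 5*0) = 1/(-8 + 0) = 1/(-8) = -1/8 ≈ -0.12500)
y*(D(-48) - 994) = -(27*sqrt(-48) - 994)/8 = -(27*(4*I*sqrt(3)) - 994)/8 = -(108*I*sqrt(3) - 994)/8 = -(-994 + 108*I*sqrt(3))/8 = 497/4 - 27*I*sqrt(3)/2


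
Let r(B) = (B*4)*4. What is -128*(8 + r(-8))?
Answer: 15360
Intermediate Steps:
r(B) = 16*B (r(B) = (4*B)*4 = 16*B)
-128*(8 + r(-8)) = -128*(8 + 16*(-8)) = -128*(8 - 128) = -128*(-120) = 15360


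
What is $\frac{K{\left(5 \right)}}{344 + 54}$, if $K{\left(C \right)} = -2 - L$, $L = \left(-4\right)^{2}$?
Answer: $- \frac{9}{199} \approx -0.045226$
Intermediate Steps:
$L = 16$
$K{\left(C \right)} = -18$ ($K{\left(C \right)} = -2 - 16 = -18$)
$\frac{K{\left(5 \right)}}{344 + 54} = - \frac{18}{344 + 54} = - \frac{18}{398} = \left(-18\right) \frac{1}{398} = - \frac{9}{199}$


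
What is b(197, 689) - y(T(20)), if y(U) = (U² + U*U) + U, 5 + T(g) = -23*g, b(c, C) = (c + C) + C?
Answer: -430410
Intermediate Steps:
b(c, C) = c + 2*C (b(c, C) = (C + c) + C = c + 2*C)
T(g) = -5 - 23*g
y(U) = U + 2*U² (y(U) = (U² + U²) + U = 2*U² + U = U + 2*U²)
b(197, 689) - y(T(20)) = (197 + 2*689) - (-5 - 23*20)*(1 + 2*(-5 - 23*20)) = (197 + 1378) - (-5 - 460)*(1 + 2*(-5 - 460)) = 1575 - (-465)*(1 + 2*(-465)) = 1575 - (-465)*(1 - 930) = 1575 - (-465)*(-929) = 1575 - 1*431985 = 1575 - 431985 = -430410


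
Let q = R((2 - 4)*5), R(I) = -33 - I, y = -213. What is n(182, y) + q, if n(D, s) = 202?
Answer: 179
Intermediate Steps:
q = -23 (q = -33 - (2 - 4)*5 = -33 - (-2)*5 = -33 - 1*(-10) = -33 + 10 = -23)
n(182, y) + q = 202 - 23 = 179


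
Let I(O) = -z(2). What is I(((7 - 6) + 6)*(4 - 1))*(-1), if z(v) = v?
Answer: 2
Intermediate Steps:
I(O) = -2 (I(O) = -1*2 = -2)
I(((7 - 6) + 6)*(4 - 1))*(-1) = -2*(-1) = 2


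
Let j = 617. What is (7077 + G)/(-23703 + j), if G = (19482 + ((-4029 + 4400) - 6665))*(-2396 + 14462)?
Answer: -22733355/3298 ≈ -6893.1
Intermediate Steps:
G = 159126408 (G = (19482 + (371 - 6665))*12066 = (19482 - 6294)*12066 = 13188*12066 = 159126408)
(7077 + G)/(-23703 + j) = (7077 + 159126408)/(-23703 + 617) = 159133485/(-23086) = 159133485*(-1/23086) = -22733355/3298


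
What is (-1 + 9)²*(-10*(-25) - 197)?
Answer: 3392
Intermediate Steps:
(-1 + 9)²*(-10*(-25) - 197) = 8²*(250 - 197) = 64*53 = 3392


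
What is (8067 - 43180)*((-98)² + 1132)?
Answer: -376973168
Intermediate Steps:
(8067 - 43180)*((-98)² + 1132) = -35113*(9604 + 1132) = -35113*10736 = -376973168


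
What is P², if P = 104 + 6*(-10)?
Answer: 1936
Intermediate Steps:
P = 44 (P = 104 - 60 = 44)
P² = 44² = 1936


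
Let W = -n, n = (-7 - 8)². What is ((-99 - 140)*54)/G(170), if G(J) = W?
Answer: 1434/25 ≈ 57.360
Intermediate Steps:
n = 225 (n = (-15)² = 225)
W = -225 (W = -1*225 = -225)
G(J) = -225
((-99 - 140)*54)/G(170) = ((-99 - 140)*54)/(-225) = -239*54*(-1/225) = -12906*(-1/225) = 1434/25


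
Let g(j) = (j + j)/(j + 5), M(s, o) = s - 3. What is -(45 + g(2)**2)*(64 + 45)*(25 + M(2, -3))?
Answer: -5810136/49 ≈ -1.1857e+5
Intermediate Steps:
M(s, o) = -3 + s
g(j) = 2*j/(5 + j) (g(j) = (2*j)/(5 + j) = 2*j/(5 + j))
-(45 + g(2)**2)*(64 + 45)*(25 + M(2, -3)) = -(45 + (2*2/(5 + 2))**2)*(64 + 45)*(25 + (-3 + 2)) = -(45 + (2*2/7)**2)*109*(25 - 1) = -(45 + (2*2*(1/7))**2)*109*24 = -(45 + (4/7)**2)*2616 = -(45 + 16/49)*2616 = -2221*2616/49 = -1*5810136/49 = -5810136/49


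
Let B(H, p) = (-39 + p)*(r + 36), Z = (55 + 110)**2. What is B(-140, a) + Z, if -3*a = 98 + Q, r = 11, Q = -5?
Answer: 23935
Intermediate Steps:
Z = 27225 (Z = 165**2 = 27225)
a = -31 (a = -(98 - 5)/3 = -1/3*93 = -31)
B(H, p) = -1833 + 47*p (B(H, p) = (-39 + p)*(11 + 36) = (-39 + p)*47 = -1833 + 47*p)
B(-140, a) + Z = (-1833 + 47*(-31)) + 27225 = (-1833 - 1457) + 27225 = -3290 + 27225 = 23935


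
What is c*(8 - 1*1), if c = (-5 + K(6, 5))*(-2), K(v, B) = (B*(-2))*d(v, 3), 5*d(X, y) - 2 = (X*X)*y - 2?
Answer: 3094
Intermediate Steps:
d(X, y) = y*X²/5 (d(X, y) = ⅖ + ((X*X)*y - 2)/5 = ⅖ + (X²*y - 2)/5 = ⅖ + (y*X² - 2)/5 = ⅖ + (-2 + y*X²)/5 = ⅖ + (-⅖ + y*X²/5) = y*X²/5)
K(v, B) = -6*B*v²/5 (K(v, B) = (B*(-2))*((⅕)*3*v²) = (-2*B)*(3*v²/5) = -6*B*v²/5)
c = 442 (c = (-5 - 6/5*5*6²)*(-2) = (-5 - 6/5*5*36)*(-2) = (-5 - 216)*(-2) = -221*(-2) = 442)
c*(8 - 1*1) = 442*(8 - 1*1) = 442*(8 - 1) = 442*7 = 3094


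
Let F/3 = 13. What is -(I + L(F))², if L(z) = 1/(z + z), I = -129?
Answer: -101223721/6084 ≈ -16638.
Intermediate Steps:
F = 39 (F = 3*13 = 39)
L(z) = 1/(2*z)
-(I + L(F))² = -(-129 + (½)/39)² = -(-129 + (½)*(1/39))² = -(-129 + 1/78)² = -(-10061/78)² = -1*101223721/6084 = -101223721/6084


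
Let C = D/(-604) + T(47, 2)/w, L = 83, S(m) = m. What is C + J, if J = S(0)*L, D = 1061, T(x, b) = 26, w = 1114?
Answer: -583125/336428 ≈ -1.7333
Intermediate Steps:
C = -583125/336428 (C = 1061/(-604) + 26/1114 = 1061*(-1/604) + 26*(1/1114) = -1061/604 + 13/557 = -583125/336428 ≈ -1.7333)
J = 0 (J = 0*83 = 0)
C + J = -583125/336428 + 0 = -583125/336428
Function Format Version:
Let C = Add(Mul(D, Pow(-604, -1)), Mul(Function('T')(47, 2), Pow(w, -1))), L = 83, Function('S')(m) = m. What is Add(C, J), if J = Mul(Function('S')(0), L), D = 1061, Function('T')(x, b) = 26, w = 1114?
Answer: Rational(-583125, 336428) ≈ -1.7333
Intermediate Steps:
C = Rational(-583125, 336428) (C = Add(Mul(1061, Pow(-604, -1)), Mul(26, Pow(1114, -1))) = Add(Mul(1061, Rational(-1, 604)), Mul(26, Rational(1, 1114))) = Add(Rational(-1061, 604), Rational(13, 557)) = Rational(-583125, 336428) ≈ -1.7333)
J = 0 (J = Mul(0, 83) = 0)
Add(C, J) = Add(Rational(-583125, 336428), 0) = Rational(-583125, 336428)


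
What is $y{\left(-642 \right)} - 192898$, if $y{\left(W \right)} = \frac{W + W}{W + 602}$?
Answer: $- \frac{1928659}{10} \approx -1.9287 \cdot 10^{5}$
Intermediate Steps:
$y{\left(W \right)} = \frac{2 W}{602 + W}$
$y{\left(-642 \right)} - 192898 = 2 \left(-642\right) \frac{1}{602 - 642} - 192898 = 2 \left(-642\right) \frac{1}{-40} - 192898 = 2 \left(-642\right) \left(- \frac{1}{40}\right) - 192898 = \frac{321}{10} - 192898 = - \frac{1928659}{10}$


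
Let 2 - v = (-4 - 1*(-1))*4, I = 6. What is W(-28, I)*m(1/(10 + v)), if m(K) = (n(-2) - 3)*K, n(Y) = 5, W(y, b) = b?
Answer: ½ ≈ 0.50000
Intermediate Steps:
v = 14 (v = 2 - (-4 - 1*(-1))*4 = 2 - (-4 + 1)*4 = 2 - (-3)*4 = 2 - 1*(-12) = 2 + 12 = 14)
m(K) = 2*K (m(K) = (5 - 3)*K = 2*K)
W(-28, I)*m(1/(10 + v)) = 6*(2/(10 + 14)) = 6*(2/24) = 6*(2*(1/24)) = 6*(1/12) = ½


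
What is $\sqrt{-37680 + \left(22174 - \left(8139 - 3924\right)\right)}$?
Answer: $i \sqrt{19721} \approx 140.43 i$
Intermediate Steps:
$\sqrt{-37680 + \left(22174 - \left(8139 - 3924\right)\right)} = \sqrt{-37680 + \left(22174 - 4215\right)} = \sqrt{-37680 + 17959} = \sqrt{-19721} = i \sqrt{19721}$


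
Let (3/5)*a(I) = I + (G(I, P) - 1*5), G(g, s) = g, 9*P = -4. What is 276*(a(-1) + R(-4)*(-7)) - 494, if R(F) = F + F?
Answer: 11742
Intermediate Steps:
P = -4/9 (P = (1/9)*(-4) = -4/9 ≈ -0.44444)
R(F) = 2*F
a(I) = -25/3 + 10*I/3 (a(I) = 5*(I + (I - 1*5))/3 = 5*(I + (I - 5))/3 = 5*(I + (-5 + I))/3 = 5*(-5 + 2*I)/3 = -25/3 + 10*I/3)
276*(a(-1) + R(-4)*(-7)) - 494 = 276*((-25/3 + (10/3)*(-1)) + (2*(-4))*(-7)) - 494 = 276*((-25/3 - 10/3) - 8*(-7)) - 494 = 276*(-35/3 + 56) - 494 = 276*(133/3) - 494 = 12236 - 494 = 11742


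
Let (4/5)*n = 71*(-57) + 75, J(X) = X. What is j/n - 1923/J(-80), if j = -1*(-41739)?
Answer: 82781/5296 ≈ 15.631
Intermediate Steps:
j = 41739
n = -4965 (n = 5*(71*(-57) + 75)/4 = 5*(-4047 + 75)/4 = (5/4)*(-3972) = -4965)
j/n - 1923/J(-80) = 41739/(-4965) - 1923/(-80) = 41739*(-1/4965) - 1923*(-1/80) = -13913/1655 + 1923/80 = 82781/5296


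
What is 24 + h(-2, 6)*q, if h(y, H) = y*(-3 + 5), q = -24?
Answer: 120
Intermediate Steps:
h(y, H) = 2*y (h(y, H) = y*2 = 2*y)
24 + h(-2, 6)*q = 24 + (2*(-2))*(-24) = 24 - 4*(-24) = 24 + 96 = 120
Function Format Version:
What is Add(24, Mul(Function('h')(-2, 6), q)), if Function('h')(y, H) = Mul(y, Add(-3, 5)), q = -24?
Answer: 120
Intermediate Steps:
Function('h')(y, H) = Mul(2, y) (Function('h')(y, H) = Mul(y, 2) = Mul(2, y))
Add(24, Mul(Function('h')(-2, 6), q)) = Add(24, Mul(Mul(2, -2), -24)) = Add(24, Mul(-4, -24)) = Add(24, 96) = 120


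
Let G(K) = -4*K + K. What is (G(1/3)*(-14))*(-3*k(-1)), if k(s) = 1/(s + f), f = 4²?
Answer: -14/5 ≈ -2.8000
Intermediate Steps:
f = 16
k(s) = 1/(16 + s) (k(s) = 1/(s + 16) = 1/(16 + s))
G(K) = -3*K
(G(1/3)*(-14))*(-3*k(-1)) = (-3/3*(-14))*(-3/(16 - 1)) = (-3*⅓*(-14))*(-3/15) = (-1*(-14))*(-3*1/15) = 14*(-⅕) = -14/5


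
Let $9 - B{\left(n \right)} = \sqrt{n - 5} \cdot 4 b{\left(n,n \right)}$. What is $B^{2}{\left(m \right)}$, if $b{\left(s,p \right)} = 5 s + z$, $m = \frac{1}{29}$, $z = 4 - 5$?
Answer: $\frac{648405}{24389} + \frac{20736 i \sqrt{29}}{841} \approx 26.586 + 132.78 i$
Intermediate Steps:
$z = -1$
$m = \frac{1}{29} \approx 0.034483$
$b{\left(s,p \right)} = -1 + 5 s$ ($b{\left(s,p \right)} = 5 s - 1 = -1 + 5 s$)
$B{\left(n \right)} = 9 - 4 \sqrt{-5 + n} \left(-1 + 5 n\right)$ ($B{\left(n \right)} = 9 - \sqrt{n - 5} \cdot 4 \left(-1 + 5 n\right) = 9 - \sqrt{-5 + n} 4 \left(-1 + 5 n\right) = 9 - 4 \sqrt{-5 + n} \left(-1 + 5 n\right)$)
$B^{2}{\left(m \right)} = \left(9 + \sqrt{-5 + \frac{1}{29}} \left(4 - \frac{20}{29}\right)\right)^{2} = \left(9 + \sqrt{- \frac{144}{29}} \left(4 - \frac{20}{29}\right)\right)^{2} = \left(9 + \frac{12 i \sqrt{29}}{29} \cdot \frac{96}{29}\right)^{2} = \left(9 + \frac{1152 i \sqrt{29}}{841}\right)^{2}$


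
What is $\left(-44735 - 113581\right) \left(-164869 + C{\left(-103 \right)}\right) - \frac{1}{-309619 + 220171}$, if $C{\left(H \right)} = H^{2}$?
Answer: $\frac{2184483506359681}{89448} \approx 2.4422 \cdot 10^{10}$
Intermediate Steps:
$\left(-44735 - 113581\right) \left(-164869 + C{\left(-103 \right)}\right) - \frac{1}{-309619 + 220171} = \left(-44735 - 113581\right) \left(-164869 + \left(-103\right)^{2}\right) - \frac{1}{-309619 + 220171} = - 158316 \left(-164869 + 10609\right) - \frac{1}{-89448} = \left(-158316\right) \left(-154260\right) - - \frac{1}{89448} = 24421826160 + \frac{1}{89448} = \frac{2184483506359681}{89448}$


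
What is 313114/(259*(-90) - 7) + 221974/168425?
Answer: -14278132/1178975 ≈ -12.111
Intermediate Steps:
313114/(259*(-90) - 7) + 221974/168425 = 313114/(-23310 - 7) + 221974*(1/168425) = 313114/(-23317) + 221974/168425 = 313114*(-1/23317) + 221974/168425 = -94/7 + 221974/168425 = -14278132/1178975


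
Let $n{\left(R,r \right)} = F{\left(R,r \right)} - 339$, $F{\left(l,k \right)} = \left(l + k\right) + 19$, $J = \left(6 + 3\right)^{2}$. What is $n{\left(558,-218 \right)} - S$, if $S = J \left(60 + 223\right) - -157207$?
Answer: $-180110$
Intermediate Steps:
$J = 81$ ($J = 9^{2} = 81$)
$S = 180130$ ($S = 81 \left(60 + 223\right) - -157207 = 81 \cdot 283 + 157207 = 22923 + 157207 = 180130$)
$F{\left(l,k \right)} = 19 + k + l$ ($F{\left(l,k \right)} = \left(k + l\right) + 19 = 19 + k + l$)
$n{\left(R,r \right)} = -320 + R + r$ ($n{\left(R,r \right)} = \left(19 + r + R\right) - 339 = \left(19 + R + r\right) - 339 = -320 + R + r$)
$n{\left(558,-218 \right)} - S = \left(-320 + 558 - 218\right) - 180130 = 20 - 180130 = -180110$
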